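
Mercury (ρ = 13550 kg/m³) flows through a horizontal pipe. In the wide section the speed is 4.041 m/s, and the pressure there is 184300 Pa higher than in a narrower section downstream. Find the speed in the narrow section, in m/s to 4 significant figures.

Horizontal Bernoulli: P₁ + ½ρv₁² = P₂ + ½ρv₂², so v₂² = v₁² + 2(P₁ − P₂)/ρ.
v₂ = √(4.041² + 2·184300/13550) = √(16.33 + 27.20) = 6.598 m/s.

v₂ ≈ 6.598 m/s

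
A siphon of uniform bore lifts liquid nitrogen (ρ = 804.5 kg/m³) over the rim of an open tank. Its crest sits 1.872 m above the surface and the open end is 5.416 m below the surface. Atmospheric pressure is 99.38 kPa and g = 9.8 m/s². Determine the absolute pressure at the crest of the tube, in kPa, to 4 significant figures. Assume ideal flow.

P_top = 41.92 kPa

From the surface to the outlet (both open to atmosphere, surface at rest): v = √(2g·h_out) = √(2·9.8·5.416) = 10.30 m/s.
Continuity keeps v the same throughout the tube; from surface to crest, P_atm + 0 = P_top + ½ρv² + ρg·h_top.
P_top = 99380 − ½·804.5·10.30² − 804.5·9.8·1.872 = 41920 Pa.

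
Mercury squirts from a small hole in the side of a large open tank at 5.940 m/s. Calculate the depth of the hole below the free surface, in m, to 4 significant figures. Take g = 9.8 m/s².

Inverting v = √(2gh) gives h = v² / 2g.
h = 5.940²/(2·9.8) = 35.28/19.60 = 1.800 m.

h ≈ 1.800 m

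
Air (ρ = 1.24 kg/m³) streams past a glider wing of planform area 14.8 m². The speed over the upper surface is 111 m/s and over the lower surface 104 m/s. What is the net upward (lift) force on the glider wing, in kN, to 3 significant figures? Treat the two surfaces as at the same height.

F ≈ 13.8 kN

From P + ½ρv² = const at equal height, P_low − P_up = ½ρ(v_up² − v_low²).
ΔP = ½·1.24·(111² − 104²) = 933 Pa.
Lift = ΔP · A = 933 × 14.8 = 13800 N.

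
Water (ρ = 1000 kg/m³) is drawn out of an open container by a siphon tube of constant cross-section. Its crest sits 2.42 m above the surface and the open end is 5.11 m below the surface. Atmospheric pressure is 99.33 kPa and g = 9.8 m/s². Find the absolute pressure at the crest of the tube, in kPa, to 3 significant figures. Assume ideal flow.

From the surface to the outlet (both open to atmosphere, surface at rest): v = √(2g·h_out) = √(2·9.8·5.11) = 10.0 m/s.
The bore is uniform, so the speed at the crest is the same v. Bernoulli surface→crest: P_atm = P_top + ½ρv² + ρg·h_top.
P_top = 99330 − ½·1000·10.0² − 1000·9.8·2.42 = 25500 Pa.

P_top ≈ 25.5 kPa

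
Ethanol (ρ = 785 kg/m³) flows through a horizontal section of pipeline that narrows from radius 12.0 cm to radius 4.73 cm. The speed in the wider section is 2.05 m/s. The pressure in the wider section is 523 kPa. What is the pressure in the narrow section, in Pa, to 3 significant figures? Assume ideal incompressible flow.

P₂ = 456000 Pa

Continuity gives A₁v₁ = A₂v₂, so v₂ = (452 cm²)/(70.3 cm²) × 2.05 m/s = 13.2 m/s.
Along the horizontal streamline, P + ½ρv² is constant.
P₂ = P₁ − ½ρ(v₂² − v₁²) = 523000 − ½·785·(13.2² − 2.05²) = 523000 − 66700 = 456000 Pa.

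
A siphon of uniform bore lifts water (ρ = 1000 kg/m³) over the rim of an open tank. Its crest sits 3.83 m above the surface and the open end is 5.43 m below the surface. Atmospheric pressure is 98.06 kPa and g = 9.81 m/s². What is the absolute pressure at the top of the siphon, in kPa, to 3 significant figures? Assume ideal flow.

The outlet speed comes from Torricelli: v = √(2g·5.43) = 10.3 m/s.
Continuity keeps v the same throughout the tube; from surface to crest, P_atm + 0 = P_top + ½ρv² + ρg·h_top.
P_top = 98060 − ½·1000·10.3² − 1000·9.81·3.83 = 7220 Pa.

P_top = 7.22 kPa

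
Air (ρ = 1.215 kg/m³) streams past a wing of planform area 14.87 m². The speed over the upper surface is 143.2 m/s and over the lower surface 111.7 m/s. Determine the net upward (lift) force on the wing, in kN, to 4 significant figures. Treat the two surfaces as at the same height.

F ≈ 72.53 kN

From P + ½ρv² = const at equal height, P_low − P_up = ½ρ(v_up² − v_low²).
ΔP = ½·1.215·(143.2² − 111.7²) = 4878 Pa.
Lift = ΔP · A = 4878 × 14.87 = 72530 N.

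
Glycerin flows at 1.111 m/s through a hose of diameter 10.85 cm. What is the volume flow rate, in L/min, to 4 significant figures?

Q = A·v = 0.009246 m² × 1.111 m/s = 0.01027 m³/s.
Converting: 0.01027 m³/s × 60000 = 616.3 L/min.

Q = 616.3 L/min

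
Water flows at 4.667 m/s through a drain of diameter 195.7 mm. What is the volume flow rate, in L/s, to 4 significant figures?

Q = A·v = 0.03008 m² × 4.667 m/s = 0.1404 m³/s.
Converting: 0.1404 m³/s × 1000 = 140.4 L/s.

140.4 L/s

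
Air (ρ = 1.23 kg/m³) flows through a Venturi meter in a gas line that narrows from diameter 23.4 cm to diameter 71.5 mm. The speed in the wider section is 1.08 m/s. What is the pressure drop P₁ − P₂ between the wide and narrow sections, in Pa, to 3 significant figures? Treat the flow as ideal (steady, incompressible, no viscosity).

The volume flow rate is constant, so v₂ = (A₁/A₂)v₁ = (430/40.2)·1.08 = 11.6 m/s.
Bernoulli (h₁ = h₂): P₁ − P₂ = ½ρ(v₂² − v₁²).
P₁ − P₂ = ½·1.23·(11.6² − 1.08²) = ½·1.23·133 = 81.6 Pa.

ΔP = 81.6 Pa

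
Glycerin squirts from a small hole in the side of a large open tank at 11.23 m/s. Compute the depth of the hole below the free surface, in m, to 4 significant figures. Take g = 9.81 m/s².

Inverting v = √(2gh) gives h = v² / 2g.
h = 11.23²/(2·9.81) = 126.1/19.62 = 6.428 m.

6.428 m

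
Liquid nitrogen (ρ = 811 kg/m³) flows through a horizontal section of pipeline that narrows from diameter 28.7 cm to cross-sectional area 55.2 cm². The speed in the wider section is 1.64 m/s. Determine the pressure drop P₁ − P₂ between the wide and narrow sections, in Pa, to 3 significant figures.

ΔP ≈ 149000 Pa

Continuity gives A₁v₁ = A₂v₂, so v₂ = (647 cm²)/(55.2 cm²) × 1.64 m/s = 19.2 m/s.
The pipe is horizontal, so Bernoulli reduces to P₁ + ½ρv₁² = P₂ + ½ρv₂².
P₁ − P₂ = ½·811·(19.2² − 1.64²) = ½·811·367 = 149000 Pa.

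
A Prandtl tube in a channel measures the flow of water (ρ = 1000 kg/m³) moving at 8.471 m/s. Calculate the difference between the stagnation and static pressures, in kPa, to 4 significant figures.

Bernoulli between the free stream and the stagnation point: ½ρv² = P_stag − P_static.
ΔP = ½·1000·8.471² = 35880 Pa.

ΔP ≈ 35.88 kPa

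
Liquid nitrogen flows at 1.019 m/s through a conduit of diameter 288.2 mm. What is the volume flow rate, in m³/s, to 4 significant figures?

Q ≈ 0.06647 m³/s

Q = A·v = 0.06523 m² × 1.019 m/s = 0.06647 m³/s.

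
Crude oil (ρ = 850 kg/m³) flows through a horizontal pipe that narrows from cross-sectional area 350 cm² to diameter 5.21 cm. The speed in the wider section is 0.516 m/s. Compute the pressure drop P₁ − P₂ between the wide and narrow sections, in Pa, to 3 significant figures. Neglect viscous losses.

30400 Pa

Continuity gives A₁v₁ = A₂v₂, so v₂ = (350 cm²)/(21.3 cm²) × 0.516 m/s = 8.47 m/s.
With no height change, Bernoulli's equation is P₁ + ½ρv₁² = P₂ + ½ρv₂².
P₁ − P₂ = ½·850·(8.47² − 0.516²) = ½·850·71.5 = 30400 Pa.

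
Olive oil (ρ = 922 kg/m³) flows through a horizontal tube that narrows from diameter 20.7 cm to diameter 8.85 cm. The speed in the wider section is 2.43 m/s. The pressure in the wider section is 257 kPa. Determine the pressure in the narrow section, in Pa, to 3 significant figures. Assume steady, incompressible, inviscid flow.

By continuity, v₂ = v₁·A₁/A₂ = 2.43·(337/61.5) = 13.3 m/s.
With no height change, Bernoulli's equation is P₁ + ½ρv₁² = P₂ + ½ρv₂².
P₂ = P₁ − ½ρ(v₂² − v₁²) = 257000 − ½·922·(13.3² − 2.43²) = 257000 − 78800 = 178000 Pa.

P₂ = 178000 Pa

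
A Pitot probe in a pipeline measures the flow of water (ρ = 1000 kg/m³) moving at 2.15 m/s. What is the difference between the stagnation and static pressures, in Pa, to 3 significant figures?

The dynamic pressure equals the rise in static pressure at the stagnation point: ΔP = ½ρv².
ΔP = ½·1000·2.15² = 2310 Pa.

ΔP ≈ 2310 Pa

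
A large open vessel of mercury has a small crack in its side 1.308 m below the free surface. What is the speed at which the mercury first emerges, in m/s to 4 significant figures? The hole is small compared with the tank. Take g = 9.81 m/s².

v ≈ 5.066 m/s

With the surface at rest and both surface and jet at atmospheric pressure, Bernoulli gives ρg h = ½ρv², so v = √(2gh) = √(2·9.81·1.308) = 5.066 m/s.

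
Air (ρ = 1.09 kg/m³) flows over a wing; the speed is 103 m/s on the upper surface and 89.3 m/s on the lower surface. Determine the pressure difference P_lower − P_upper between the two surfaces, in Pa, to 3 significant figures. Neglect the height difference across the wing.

Bernoulli (same height): P_lower − P_upper = ½ρ(v_upper² − v_lower²).
ΔP = ½·1.09·(103² − 89.3²) = 1440 Pa.

1440 Pa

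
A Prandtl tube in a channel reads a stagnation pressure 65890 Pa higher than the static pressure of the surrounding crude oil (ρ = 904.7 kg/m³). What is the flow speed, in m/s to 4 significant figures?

Bernoulli between the free stream and the stagnation point: ½ρv² = P_stag − P_static.
v = √(2ΔP/ρ) = √(2·65890/904.7) = 12.07 m/s.

12.07 m/s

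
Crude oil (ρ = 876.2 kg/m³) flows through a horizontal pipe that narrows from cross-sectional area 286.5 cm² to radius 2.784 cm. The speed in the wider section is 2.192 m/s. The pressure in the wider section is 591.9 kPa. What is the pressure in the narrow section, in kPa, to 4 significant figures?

P₂ = 302.6 kPa

Mass conservation (A₁v₁ = A₂v₂) gives v₂ = 2.192 × 286.5/24.35 = 25.79 m/s.
With no height change, Bernoulli's equation is P₁ + ½ρv₁² = P₂ + ½ρv₂².
P₂ = P₁ − ½ρ(v₂² − v₁²) = 591900 − ½·876.2·(25.79² − 2.192²) = 591900 − 289300 = 302600 Pa.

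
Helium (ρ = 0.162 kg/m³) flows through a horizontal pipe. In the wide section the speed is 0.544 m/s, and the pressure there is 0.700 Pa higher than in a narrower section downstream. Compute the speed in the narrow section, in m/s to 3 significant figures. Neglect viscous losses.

2.99 m/s

Along the level pipe P + ½ρv² is conserved, hence v₂² = v₁² + 2(P₁ − P₂)/ρ.
v₂ = √(0.544² + 2·0.700/0.162) = √(0.296 + 8.64) = 2.99 m/s.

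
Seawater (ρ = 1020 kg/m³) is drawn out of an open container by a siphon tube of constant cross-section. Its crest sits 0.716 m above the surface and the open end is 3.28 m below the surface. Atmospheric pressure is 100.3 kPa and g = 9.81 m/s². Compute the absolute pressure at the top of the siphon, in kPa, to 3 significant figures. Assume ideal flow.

60.3 kPa

From the surface to the outlet (both open to atmosphere, surface at rest): v = √(2g·h_out) = √(2·9.81·3.28) = 8.02 m/s.
With constant cross-section the crest speed equals v; applying Bernoulli from the surface up to the crest, P_top = P_atm − ½ρv² − ρg·h_top.
P_top = 100300 − ½·1020·8.02² − 1020·9.81·0.716 = 60300 Pa.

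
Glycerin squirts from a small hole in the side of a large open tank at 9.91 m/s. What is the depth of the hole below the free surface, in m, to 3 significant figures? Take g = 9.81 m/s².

Inverting v = √(2gh) gives h = v² / 2g.
h = 9.91²/(2·9.81) = 98.2/19.62 = 5.01 m.

h = 5.01 m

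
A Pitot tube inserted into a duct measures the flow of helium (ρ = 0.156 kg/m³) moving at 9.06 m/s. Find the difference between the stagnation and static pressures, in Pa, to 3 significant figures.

ΔP = 6.40 Pa

At the stagnation point the flow is brought to rest, so Bernoulli gives P_stag − P_static = ½ρv².
ΔP = ½·0.156·9.06² = 6.40 Pa.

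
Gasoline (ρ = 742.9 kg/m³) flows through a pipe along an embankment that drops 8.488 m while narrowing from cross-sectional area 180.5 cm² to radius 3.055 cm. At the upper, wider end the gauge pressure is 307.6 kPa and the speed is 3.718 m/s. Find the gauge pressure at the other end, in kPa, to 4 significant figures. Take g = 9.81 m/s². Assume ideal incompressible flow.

Mass conservation (A₁v₁ = A₂v₂) gives v₂ = 3.718 × 180.5/29.32 = 22.89 m/s.
Energy conservation along the streamline gives P₂ = P₁ − ½ρ(v₂² − v₁²) − ρg(h₂ − h₁).
P₂ = 307600 + ½·742.9·(3.718² − 22.89²) − 742.9·9.81·(−8.488) = 307600 + (-189500) − (-61860) = 180000 Pa.

180.0 kPa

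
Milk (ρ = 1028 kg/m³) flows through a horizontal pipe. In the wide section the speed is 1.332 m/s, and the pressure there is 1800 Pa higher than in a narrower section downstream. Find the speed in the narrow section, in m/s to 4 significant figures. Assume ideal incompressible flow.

2.297 m/s

With h₁ = h₂, rearranging Bernoulli gives v₂ = √(v₁² + 2ΔP/ρ).
v₂ = √(1.332² + 2·1800/1028) = √(1.774 + 3.502) = 2.297 m/s.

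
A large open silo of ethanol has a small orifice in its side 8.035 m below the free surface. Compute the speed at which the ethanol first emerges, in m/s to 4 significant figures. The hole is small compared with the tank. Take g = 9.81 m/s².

v = 12.56 m/s

Bernoulli from surface to hole (P equal, v_surface ≈ 0): v = √(2gh) = √(2×9.81×8.035) = 12.56 m/s.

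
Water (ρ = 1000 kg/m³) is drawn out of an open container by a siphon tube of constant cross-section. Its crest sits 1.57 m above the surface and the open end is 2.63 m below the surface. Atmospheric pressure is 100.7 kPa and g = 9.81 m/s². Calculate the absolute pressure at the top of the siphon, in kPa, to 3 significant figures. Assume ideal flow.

P_top ≈ 59.5 kPa

The outlet speed comes from Torricelli: v = √(2g·2.63) = 7.18 m/s.
With constant cross-section the crest speed equals v; applying Bernoulli from the surface up to the crest, P_top = P_atm − ½ρv² − ρg·h_top.
P_top = 100700 − ½·1000·7.18² − 1000·9.81·1.57 = 59500 Pa.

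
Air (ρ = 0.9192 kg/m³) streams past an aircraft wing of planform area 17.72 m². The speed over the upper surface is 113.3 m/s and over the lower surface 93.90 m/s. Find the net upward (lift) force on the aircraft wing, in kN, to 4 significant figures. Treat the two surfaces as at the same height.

32.74 kN

With equal heights on the two surfaces, Bernoulli gives P_lower − P_upper = ½ρ(v_upper² − v_lower²).
ΔP = ½·0.9192·(113.3² − 93.90²) = 1847 Pa.
Lift = ΔP · A = 1847 × 17.72 = 32740 N.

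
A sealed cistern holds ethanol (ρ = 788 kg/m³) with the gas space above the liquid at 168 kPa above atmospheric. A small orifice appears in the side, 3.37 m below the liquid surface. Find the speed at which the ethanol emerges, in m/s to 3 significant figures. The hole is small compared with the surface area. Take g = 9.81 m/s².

v ≈ 22.2 m/s

Take point 1 at the surface (v₁ ≈ 0) and point 2 at the hole (at atmospheric pressure). Bernoulli: P₁ + ρg h = P_atm + ½ρv₂².
With P₁ − P_atm = 168000 Pa, v₂ = √(2gh + 2ΔP/ρ) = √(2·9.81·3.37 + 2·168000/788) = 22.2 m/s.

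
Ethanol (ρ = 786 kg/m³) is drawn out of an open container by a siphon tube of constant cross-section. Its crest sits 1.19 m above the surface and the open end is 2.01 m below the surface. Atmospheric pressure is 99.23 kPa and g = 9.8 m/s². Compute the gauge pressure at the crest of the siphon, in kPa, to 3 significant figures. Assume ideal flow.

P_gauge ≈ -24.6 kPa

The outlet speed comes from Torricelli: v = √(2g·2.01) = 6.28 m/s.
The bore is uniform, so the speed at the crest is the same v. Bernoulli surface→crest: P_atm = P_top + ½ρv² + ρg·h_top.
P_top = 99230 − ½·786·6.28² − 786·9.8·1.19 = 74600 Pa. So P_gauge = P_top − P_atm = -24600 Pa.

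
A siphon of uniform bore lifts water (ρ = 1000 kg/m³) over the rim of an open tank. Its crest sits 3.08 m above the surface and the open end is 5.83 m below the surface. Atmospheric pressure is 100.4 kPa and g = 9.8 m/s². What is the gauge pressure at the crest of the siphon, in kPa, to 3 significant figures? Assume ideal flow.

The outlet speed comes from Torricelli: v = √(2g·5.83) = 10.7 m/s.
The bore is uniform, so the speed at the crest is the same v. Bernoulli surface→crest: P_atm = P_top + ½ρv² + ρg·h_top.
P_top = 100400 − ½·1000·10.7² − 1000·9.8·3.08 = 13100 Pa. So P_gauge = P_top − P_atm = -87300 Pa.

P_gauge ≈ -87.3 kPa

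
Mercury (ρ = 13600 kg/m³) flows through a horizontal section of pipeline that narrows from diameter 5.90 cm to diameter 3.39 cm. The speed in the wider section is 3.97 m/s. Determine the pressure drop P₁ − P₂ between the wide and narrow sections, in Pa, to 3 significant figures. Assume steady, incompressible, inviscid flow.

Mass conservation (A₁v₁ = A₂v₂) gives v₂ = 3.97 × 27.3/9.03 = 12.0 m/s.
Bernoulli (h₁ = h₂): P₁ − P₂ = ½ρ(v₂² − v₁²).
P₁ − P₂ = ½·13600·(12.0² − 3.97²) = ½·13600·129 = 876000 Pa.

876000 Pa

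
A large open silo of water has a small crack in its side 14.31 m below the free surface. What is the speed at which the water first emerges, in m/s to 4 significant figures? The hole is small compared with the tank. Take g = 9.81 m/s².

With the surface at rest and both surface and jet at atmospheric pressure, Bernoulli gives ρg h = ½ρv², so v = √(2gh) = √(2·9.81·14.31) = 16.76 m/s.

v ≈ 16.76 m/s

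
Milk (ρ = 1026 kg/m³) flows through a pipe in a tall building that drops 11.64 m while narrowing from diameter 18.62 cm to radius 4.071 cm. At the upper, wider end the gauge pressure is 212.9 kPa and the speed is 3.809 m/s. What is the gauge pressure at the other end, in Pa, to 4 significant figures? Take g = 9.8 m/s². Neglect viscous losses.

The volume flow rate is constant, so v₂ = (A₁/A₂)v₁ = (272.3/52.07)·3.809 = 19.92 m/s.
Bernoulli: P₁ + ½ρv₁² + ρg h₁ = P₂ + ½ρv₂² + ρg h₂, so P₂ = P₁ + ½ρ(v₁² − v₂²) − ρg(h₂ − h₁).
P₂ = 212900 + ½·1026·(3.809² − 19.92²) − 1026·9.8·(−11.64) = 212900 + (-196100) − (-117000) = 133800 Pa.

P₂ ≈ 133800 Pa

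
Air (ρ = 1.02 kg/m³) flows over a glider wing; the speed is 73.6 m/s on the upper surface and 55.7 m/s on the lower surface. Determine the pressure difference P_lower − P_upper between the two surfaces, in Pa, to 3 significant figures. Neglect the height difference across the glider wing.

ΔP = 1180 Pa

Bernoulli (same height): P_lower − P_upper = ½ρ(v_upper² − v_lower²).
ΔP = ½·1.02·(73.6² − 55.7²) = 1180 Pa.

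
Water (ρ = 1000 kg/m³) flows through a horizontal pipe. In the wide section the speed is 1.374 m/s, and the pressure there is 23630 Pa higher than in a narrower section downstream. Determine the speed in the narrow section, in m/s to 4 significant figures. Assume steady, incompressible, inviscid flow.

With h₁ = h₂, rearranging Bernoulli gives v₂ = √(v₁² + 2ΔP/ρ).
v₂ = √(1.374² + 2·23630/1000) = √(1.888 + 47.26) = 7.011 m/s.

v₂ ≈ 7.011 m/s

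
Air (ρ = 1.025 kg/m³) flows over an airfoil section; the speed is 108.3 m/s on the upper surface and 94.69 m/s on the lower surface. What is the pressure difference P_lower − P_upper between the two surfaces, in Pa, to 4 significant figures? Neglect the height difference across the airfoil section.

ΔP ≈ 1416 Pa

The pressure is lower where the speed is higher: ΔP = ½ρ(v_up² − v_low²).
ΔP = ½·1.025·(108.3² − 94.69²) = 1416 Pa.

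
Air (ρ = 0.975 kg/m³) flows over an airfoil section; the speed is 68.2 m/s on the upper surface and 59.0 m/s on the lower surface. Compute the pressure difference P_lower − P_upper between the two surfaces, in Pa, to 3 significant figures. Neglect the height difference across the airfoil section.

The pressure is lower where the speed is higher: ΔP = ½ρ(v_up² − v_low²).
ΔP = ½·0.975·(68.2² − 59.0²) = 570 Pa.

ΔP ≈ 570 Pa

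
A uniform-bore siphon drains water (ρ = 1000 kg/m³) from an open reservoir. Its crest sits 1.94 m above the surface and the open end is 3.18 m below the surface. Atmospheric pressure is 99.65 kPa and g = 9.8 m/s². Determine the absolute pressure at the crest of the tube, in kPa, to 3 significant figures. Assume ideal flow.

Bernoulli surface→outlet gives ½v² = g·h_out, so v = √(2·9.8·3.18) = 7.89 m/s.
With constant cross-section the crest speed equals v; applying Bernoulli from the surface up to the crest, P_top = P_atm − ½ρv² − ρg·h_top.
P_top = 99650 − ½·1000·7.89² − 1000·9.8·1.94 = 49500 Pa.

P_top ≈ 49.5 kPa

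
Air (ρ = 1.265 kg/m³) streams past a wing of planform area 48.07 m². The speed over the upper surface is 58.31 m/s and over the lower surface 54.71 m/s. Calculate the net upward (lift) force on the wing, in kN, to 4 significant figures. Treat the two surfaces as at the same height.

With equal heights on the two surfaces, Bernoulli gives P_lower − P_upper = ½ρ(v_upper² − v_lower²).
ΔP = ½·1.265·(58.31² − 54.71²) = 257.3 Pa.
Lift = ΔP · A = 257.3 × 48.07 = 12370 N.

F = 12.37 kN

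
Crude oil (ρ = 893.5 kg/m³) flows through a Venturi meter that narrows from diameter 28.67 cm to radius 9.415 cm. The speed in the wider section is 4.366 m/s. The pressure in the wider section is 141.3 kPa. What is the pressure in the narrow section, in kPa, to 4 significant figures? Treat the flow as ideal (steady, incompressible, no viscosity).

104.1 kPa

By continuity, v₂ = v₁·A₁/A₂ = 4.366·(645.6/278.5) = 10.12 m/s.
Along the horizontal streamline, P + ½ρv² is constant.
P₂ = P₁ − ½ρ(v₂² − v₁²) = 141300 − ½·893.5·(10.12² − 4.366²) = 141300 − 37250 = 104100 Pa.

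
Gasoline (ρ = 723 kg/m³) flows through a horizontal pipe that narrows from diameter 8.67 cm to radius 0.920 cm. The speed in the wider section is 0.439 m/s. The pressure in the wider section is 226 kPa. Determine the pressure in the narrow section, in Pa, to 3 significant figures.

Continuity gives A₁v₁ = A₂v₂, so v₂ = (59.0 cm²)/(2.66 cm²) × 0.439 m/s = 9.75 m/s.
The pipe is horizontal, so Bernoulli reduces to P₁ + ½ρv₁² = P₂ + ½ρv₂².
P₂ = P₁ − ½ρ(v₂² − v₁²) = 226000 − ½·723·(9.75² − 0.439²) = 226000 − 34300 = 192000 Pa.

P₂ ≈ 192000 Pa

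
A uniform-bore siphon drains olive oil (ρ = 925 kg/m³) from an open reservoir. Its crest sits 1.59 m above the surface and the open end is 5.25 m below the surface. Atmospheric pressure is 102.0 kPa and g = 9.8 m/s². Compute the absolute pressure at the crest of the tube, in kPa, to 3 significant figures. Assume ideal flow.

From the surface to the outlet (both open to atmosphere, surface at rest): v = √(2g·h_out) = √(2·9.8·5.25) = 10.1 m/s.
The bore is uniform, so the speed at the crest is the same v. Bernoulli surface→crest: P_atm = P_top + ½ρv² + ρg·h_top.
P_top = 102000 − ½·925·10.1² − 925·9.8·1.59 = 40000 Pa.

P_top ≈ 40.0 kPa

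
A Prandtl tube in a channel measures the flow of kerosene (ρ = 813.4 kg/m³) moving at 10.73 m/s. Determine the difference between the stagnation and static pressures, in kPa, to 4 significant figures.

ΔP ≈ 46.82 kPa

The dynamic pressure equals the rise in static pressure at the stagnation point: ΔP = ½ρv².
ΔP = ½·813.4·10.73² = 46820 Pa.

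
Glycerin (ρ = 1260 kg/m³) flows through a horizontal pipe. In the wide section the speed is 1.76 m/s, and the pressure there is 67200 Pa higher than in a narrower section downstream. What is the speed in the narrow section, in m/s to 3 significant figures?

10.5 m/s

With h₁ = h₂, rearranging Bernoulli gives v₂ = √(v₁² + 2ΔP/ρ).
v₂ = √(1.76² + 2·67200/1260) = √(3.10 + 107) = 10.5 m/s.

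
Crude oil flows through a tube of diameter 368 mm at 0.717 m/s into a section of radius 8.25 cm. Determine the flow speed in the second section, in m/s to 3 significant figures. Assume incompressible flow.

The volume flow rate is constant, so v₂ = (A₁/A₂)v₁ = (1060/214)·0.717 = 3.57 m/s.

v₂ ≈ 3.57 m/s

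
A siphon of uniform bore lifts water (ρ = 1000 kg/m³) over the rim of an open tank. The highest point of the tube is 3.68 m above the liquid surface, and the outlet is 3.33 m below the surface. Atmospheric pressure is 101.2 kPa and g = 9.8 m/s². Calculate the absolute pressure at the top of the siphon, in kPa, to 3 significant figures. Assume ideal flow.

From the surface to the outlet (both open to atmosphere, surface at rest): v = √(2g·h_out) = √(2·9.8·3.33) = 8.08 m/s.
Continuity keeps v the same throughout the tube; from surface to crest, P_atm + 0 = P_top + ½ρv² + ρg·h_top.
P_top = 101200 − ½·1000·8.08² − 1000·9.8·3.68 = 32500 Pa.

P_top = 32.5 kPa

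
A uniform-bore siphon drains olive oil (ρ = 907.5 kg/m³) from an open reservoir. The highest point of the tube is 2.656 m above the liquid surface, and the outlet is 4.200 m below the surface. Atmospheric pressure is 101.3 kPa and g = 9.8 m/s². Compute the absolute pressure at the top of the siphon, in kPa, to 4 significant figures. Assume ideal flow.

P_top ≈ 40.33 kPa

The outlet speed comes from Torricelli: v = √(2g·4.200) = 9.073 m/s.
With constant cross-section the crest speed equals v; applying Bernoulli from the surface up to the crest, P_top = P_atm − ½ρv² − ρg·h_top.
P_top = 101300 − ½·907.5·9.073² − 907.5·9.8·2.656 = 40330 Pa.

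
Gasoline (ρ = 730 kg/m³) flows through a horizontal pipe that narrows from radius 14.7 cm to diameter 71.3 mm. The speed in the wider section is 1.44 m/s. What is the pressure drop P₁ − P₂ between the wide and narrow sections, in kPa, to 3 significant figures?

218 kPa

The volume flow rate is constant, so v₂ = (A₁/A₂)v₁ = (679/39.9)·1.44 = 24.5 m/s.
With no height change, Bernoulli's equation is P₁ + ½ρv₁² = P₂ + ½ρv₂².
P₁ − P₂ = ½·730·(24.5² − 1.44²) = ½·730·597 = 218000 Pa.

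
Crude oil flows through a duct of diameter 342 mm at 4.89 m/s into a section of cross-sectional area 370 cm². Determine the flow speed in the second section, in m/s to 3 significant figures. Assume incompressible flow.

The volume flow rate is constant, so v₂ = (A₁/A₂)v₁ = (919/370)·4.89 = 12.1 m/s.

v₂ ≈ 12.1 m/s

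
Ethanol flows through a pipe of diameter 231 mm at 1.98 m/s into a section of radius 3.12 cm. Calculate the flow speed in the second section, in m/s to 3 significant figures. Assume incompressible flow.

v₂ ≈ 27.1 m/s

Mass conservation (A₁v₁ = A₂v₂) gives v₂ = 1.98 × 419/30.6 = 27.1 m/s.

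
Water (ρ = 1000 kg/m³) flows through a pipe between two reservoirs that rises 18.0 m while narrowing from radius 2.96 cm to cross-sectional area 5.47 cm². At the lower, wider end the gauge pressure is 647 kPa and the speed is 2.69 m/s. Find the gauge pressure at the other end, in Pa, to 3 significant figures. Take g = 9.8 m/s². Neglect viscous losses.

Mass conservation (A₁v₁ = A₂v₂) gives v₂ = 2.69 × 27.5/5.47 = 13.5 m/s.
Applying Bernoulli between the two ends and solving for P₂: P₂ = P₁ + ½ρ(v₁² − v₂²) − ρgΔh.
P₂ = 647000 + ½·1000·(2.69² − 13.5²) − 1000·9.8·(+18.0) = 647000 + (-88000) − (176000) = 383000 Pa.

383000 Pa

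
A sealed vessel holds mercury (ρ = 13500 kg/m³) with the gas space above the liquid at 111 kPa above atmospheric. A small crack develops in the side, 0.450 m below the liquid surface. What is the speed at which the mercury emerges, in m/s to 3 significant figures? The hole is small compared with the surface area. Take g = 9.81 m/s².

v = 5.03 m/s

Take point 1 at the surface (v₁ ≈ 0) and point 2 at the hole (at atmospheric pressure). Bernoulli: P₁ + ρg h = P_atm + ½ρv₂².
With P₁ − P_atm = 111000 Pa, v₂ = √(2gh + 2ΔP/ρ) = √(2·9.81·0.450 + 2·111000/13500) = 5.03 m/s.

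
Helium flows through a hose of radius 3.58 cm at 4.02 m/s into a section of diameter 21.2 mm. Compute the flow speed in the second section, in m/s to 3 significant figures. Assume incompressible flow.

Mass conservation (A₁v₁ = A₂v₂) gives v₂ = 4.02 × 40.3/3.53 = 45.9 m/s.

v₂ ≈ 45.9 m/s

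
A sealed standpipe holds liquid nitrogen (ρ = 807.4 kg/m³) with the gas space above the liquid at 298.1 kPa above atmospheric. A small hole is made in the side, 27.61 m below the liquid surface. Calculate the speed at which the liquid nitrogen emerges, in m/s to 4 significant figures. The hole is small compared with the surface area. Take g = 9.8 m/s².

Take point 1 at the surface (v₁ ≈ 0) and point 2 at the hole (at atmospheric pressure). Bernoulli: P₁ + ρg h = P_atm + ½ρv₂².
With P₁ − P_atm = 298100 Pa, v₂ = √(2gh + 2ΔP/ρ) = √(2·9.8·27.61 + 2·298100/807.4) = 35.77 m/s.

v ≈ 35.77 m/s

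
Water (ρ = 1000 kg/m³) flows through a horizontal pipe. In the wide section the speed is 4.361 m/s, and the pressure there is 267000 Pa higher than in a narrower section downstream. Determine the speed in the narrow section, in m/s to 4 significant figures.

Along the level pipe P + ½ρv² is conserved, hence v₂² = v₁² + 2(P₁ − P₂)/ρ.
v₂ = √(4.361² + 2·267000/1000) = √(19.02 + 534.0) = 23.52 m/s.

v₂ ≈ 23.52 m/s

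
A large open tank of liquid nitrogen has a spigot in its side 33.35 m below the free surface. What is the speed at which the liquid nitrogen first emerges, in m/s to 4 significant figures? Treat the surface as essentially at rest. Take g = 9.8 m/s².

v ≈ 25.57 m/s

With the surface at rest and both surface and jet at atmospheric pressure, Bernoulli gives ρg h = ½ρv², so v = √(2gh) = √(2·9.8·33.35) = 25.57 m/s.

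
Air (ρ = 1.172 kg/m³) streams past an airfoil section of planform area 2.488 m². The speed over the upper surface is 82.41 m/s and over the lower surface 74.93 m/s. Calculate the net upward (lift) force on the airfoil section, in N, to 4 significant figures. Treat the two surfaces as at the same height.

With equal heights on the two surfaces, Bernoulli gives P_lower − P_upper = ½ρ(v_upper² − v_lower²).
ΔP = ½·1.172·(82.41² − 74.93²) = 689.7 Pa.
Lift = ΔP · A = 689.7 × 2.488 = 1716 N.

1716 N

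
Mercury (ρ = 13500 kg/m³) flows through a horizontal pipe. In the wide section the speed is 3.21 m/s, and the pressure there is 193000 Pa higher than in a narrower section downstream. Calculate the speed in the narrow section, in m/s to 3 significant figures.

6.24 m/s

Along the level pipe P + ½ρv² is conserved, hence v₂² = v₁² + 2(P₁ − P₂)/ρ.
v₂ = √(3.21² + 2·193000/13500) = √(10.3 + 28.6) = 6.24 m/s.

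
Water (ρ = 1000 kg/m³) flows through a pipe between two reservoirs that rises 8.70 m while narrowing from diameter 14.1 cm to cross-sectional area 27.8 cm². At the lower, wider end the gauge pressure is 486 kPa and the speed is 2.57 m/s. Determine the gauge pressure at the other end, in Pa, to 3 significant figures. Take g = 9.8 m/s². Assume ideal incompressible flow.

Mass conservation (A₁v₁ = A₂v₂) gives v₂ = 2.57 × 156/27.8 = 14.4 m/s.
Bernoulli: P₁ + ½ρv₁² + ρg h₁ = P₂ + ½ρv₂² + ρg h₂, so P₂ = P₁ + ½ρ(v₁² − v₂²) − ρg(h₂ − h₁).
P₂ = 486000 + ½·1000·(2.57² − 14.4²) − 1000·9.8·(+8.70) = 486000 + (-101000) − (85300) = 300000 Pa.

P₂ ≈ 300000 Pa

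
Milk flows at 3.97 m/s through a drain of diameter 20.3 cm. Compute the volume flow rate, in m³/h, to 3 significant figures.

Q = 463 m³/h

Q = A·v = 0.0324 m² × 3.97 m/s = 0.128 m³/s.
Converting: 0.128 m³/s × 3600 = 463 m³/h.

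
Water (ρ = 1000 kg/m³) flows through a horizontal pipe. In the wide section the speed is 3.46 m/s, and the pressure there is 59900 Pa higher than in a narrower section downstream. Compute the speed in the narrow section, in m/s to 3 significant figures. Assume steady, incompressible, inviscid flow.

Along the level pipe P + ½ρv² is conserved, hence v₂² = v₁² + 2(P₁ − P₂)/ρ.
v₂ = √(3.46² + 2·59900/1000) = √(12.0 + 120) = 11.5 m/s.

11.5 m/s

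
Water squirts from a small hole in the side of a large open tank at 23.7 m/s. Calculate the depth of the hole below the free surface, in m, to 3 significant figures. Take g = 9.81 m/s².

Inverting v = √(2gh) gives h = v² / 2g.
h = 23.7²/(2·9.81) = 562/19.62 = 28.6 m.

28.6 m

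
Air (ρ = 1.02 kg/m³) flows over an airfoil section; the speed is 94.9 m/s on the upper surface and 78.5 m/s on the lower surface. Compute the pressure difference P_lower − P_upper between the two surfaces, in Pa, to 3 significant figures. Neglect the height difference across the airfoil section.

With negligible Δh, P + ½ρv² is constant, so P_low − P_up = ½ρ(v_up² − v_low²).
ΔP = ½·1.02·(94.9² − 78.5²) = 1450 Pa.

1450 Pa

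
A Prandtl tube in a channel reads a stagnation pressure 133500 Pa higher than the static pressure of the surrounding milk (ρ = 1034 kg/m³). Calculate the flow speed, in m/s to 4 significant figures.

v = 16.07 m/s

At the stagnation point the flow is brought to rest, so Bernoulli gives P_stag − P_static = ½ρv².
v = √(2ΔP/ρ) = √(2·133500/1034) = 16.07 m/s.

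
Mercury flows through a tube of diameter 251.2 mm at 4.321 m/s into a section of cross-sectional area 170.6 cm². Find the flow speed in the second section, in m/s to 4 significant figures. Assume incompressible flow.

v₂ ≈ 12.55 m/s

By continuity, v₂ = v₁·A₁/A₂ = 4.321·(495.6/170.6) = 12.55 m/s.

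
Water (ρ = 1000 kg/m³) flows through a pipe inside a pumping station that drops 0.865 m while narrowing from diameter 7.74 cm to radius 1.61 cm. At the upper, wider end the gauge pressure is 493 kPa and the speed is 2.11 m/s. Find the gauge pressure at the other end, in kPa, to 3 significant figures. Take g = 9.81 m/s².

429 kPa

The volume flow rate is constant, so v₂ = (A₁/A₂)v₁ = (47.1/8.14)·2.11 = 12.2 m/s.
Applying Bernoulli between the two ends and solving for P₂: P₂ = P₁ + ½ρ(v₁² − v₂²) − ρgΔh.
P₂ = 493000 + ½·1000·(2.11² − 12.2²) − 1000·9.81·(−0.865) = 493000 + (-72100) − (-8490) = 429000 Pa.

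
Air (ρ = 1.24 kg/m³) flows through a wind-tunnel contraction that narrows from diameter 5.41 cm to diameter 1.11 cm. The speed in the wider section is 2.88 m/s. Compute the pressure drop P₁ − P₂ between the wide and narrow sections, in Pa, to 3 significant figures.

ΔP ≈ 2900 Pa

The volume flow rate is constant, so v₂ = (A₁/A₂)v₁ = (23.0/0.968)·2.88 = 68.4 m/s.
Along the horizontal streamline, P + ½ρv² is constant.
P₁ − P₂ = ½·1.24·(68.4² − 2.88²) = ½·1.24·4670 = 2900 Pa.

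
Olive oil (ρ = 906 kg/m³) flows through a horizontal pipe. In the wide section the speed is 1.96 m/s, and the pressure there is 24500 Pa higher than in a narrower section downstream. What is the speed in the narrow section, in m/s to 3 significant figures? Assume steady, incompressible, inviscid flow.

Horizontal Bernoulli: P₁ + ½ρv₁² = P₂ + ½ρv₂², so v₂² = v₁² + 2(P₁ − P₂)/ρ.
v₂ = √(1.96² + 2·24500/906) = √(3.84 + 54.1) = 7.61 m/s.

7.61 m/s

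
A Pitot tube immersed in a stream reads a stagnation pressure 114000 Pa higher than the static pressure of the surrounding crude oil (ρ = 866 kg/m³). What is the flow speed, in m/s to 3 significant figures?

v ≈ 16.2 m/s

Bernoulli between the free stream and the stagnation point: ½ρv² = P_stag − P_static.
v = √(2ΔP/ρ) = √(2·114000/866) = 16.2 m/s.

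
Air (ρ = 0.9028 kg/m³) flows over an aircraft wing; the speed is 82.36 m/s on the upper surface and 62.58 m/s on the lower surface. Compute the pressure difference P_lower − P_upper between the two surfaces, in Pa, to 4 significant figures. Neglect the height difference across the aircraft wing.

ΔP ≈ 1294 Pa

With negligible Δh, P + ½ρv² is constant, so P_low − P_up = ½ρ(v_up² − v_low²).
ΔP = ½·0.9028·(82.36² − 62.58²) = 1294 Pa.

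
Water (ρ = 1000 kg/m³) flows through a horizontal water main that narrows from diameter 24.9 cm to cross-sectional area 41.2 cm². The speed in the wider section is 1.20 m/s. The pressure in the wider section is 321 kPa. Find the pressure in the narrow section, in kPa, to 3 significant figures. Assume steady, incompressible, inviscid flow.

The volume flow rate is constant, so v₂ = (A₁/A₂)v₁ = (487/41.2)·1.20 = 14.2 m/s.
The pipe is horizontal, so Bernoulli reduces to P₁ + ½ρv₁² = P₂ + ½ρv₂².
P₂ = P₁ − ½ρ(v₂² − v₁²) = 321000 − ½·1000·(14.2² − 1.20²) = 321000 − 99900 = 221000 Pa.

221 kPa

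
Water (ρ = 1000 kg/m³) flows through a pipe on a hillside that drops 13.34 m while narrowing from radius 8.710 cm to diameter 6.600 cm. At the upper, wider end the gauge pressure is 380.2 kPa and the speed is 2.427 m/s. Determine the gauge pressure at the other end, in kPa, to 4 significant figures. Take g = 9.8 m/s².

Mass conservation (A₁v₁ = A₂v₂) gives v₂ = 2.427 × 238.3/34.21 = 16.91 m/s.
Energy conservation along the streamline gives P₂ = P₁ − ½ρ(v₂² − v₁²) − ρg(h₂ − h₁).
P₂ = 380200 + ½·1000·(2.427² − 16.91²) − 1000·9.8·(−13.34) = 380200 + (-140000) − (-130700) = 370900 Pa.

P₂ ≈ 370.9 kPa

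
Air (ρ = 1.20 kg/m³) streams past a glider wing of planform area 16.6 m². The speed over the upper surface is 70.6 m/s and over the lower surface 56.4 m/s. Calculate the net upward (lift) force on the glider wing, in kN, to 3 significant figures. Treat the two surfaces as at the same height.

F = 18.0 kN

The faster flow above has the lower pressure; Bernoulli (same height) gives ΔP = ½ρ(v_up² − v_low²).
ΔP = ½·1.20·(70.6² − 56.4²) = 1080 Pa.
Lift = ΔP · A = 1080 × 16.6 = 18000 N.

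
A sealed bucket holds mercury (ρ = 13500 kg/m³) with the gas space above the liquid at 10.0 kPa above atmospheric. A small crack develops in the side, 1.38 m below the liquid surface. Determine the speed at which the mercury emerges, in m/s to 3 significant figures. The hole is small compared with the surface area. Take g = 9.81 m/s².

v ≈ 5.34 m/s

Take point 1 at the surface (v₁ ≈ 0) and point 2 at the hole (at atmospheric pressure). Bernoulli: P₁ + ρg h = P_atm + ½ρv₂².
With P₁ − P_atm = 10000 Pa, v₂ = √(2gh + 2ΔP/ρ) = √(2·9.81·1.38 + 2·10000/13500) = 5.34 m/s.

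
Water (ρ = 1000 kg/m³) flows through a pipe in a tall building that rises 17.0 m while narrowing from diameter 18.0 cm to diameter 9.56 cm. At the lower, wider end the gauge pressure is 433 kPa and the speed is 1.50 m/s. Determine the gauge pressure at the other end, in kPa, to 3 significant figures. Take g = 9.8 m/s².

P₂ ≈ 253 kPa

By continuity, v₂ = v₁·A₁/A₂ = 1.50·(254/71.8) = 5.32 m/s.
Energy conservation along the streamline gives P₂ = P₁ − ½ρ(v₂² − v₁²) − ρg(h₂ − h₁).
P₂ = 433000 + ½·1000·(1.50² − 5.32²) − 1000·9.8·(+17.0) = 433000 + (-13000) − (167000) = 253000 Pa.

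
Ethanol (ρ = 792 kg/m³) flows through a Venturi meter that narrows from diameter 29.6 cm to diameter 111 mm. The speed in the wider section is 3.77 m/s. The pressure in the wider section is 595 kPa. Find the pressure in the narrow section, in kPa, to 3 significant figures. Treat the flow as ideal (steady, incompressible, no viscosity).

The volume flow rate is constant, so v₂ = (A₁/A₂)v₁ = (688/96.8)·3.77 = 26.8 m/s.
Bernoulli (h₁ = h₂): P₁ − P₂ = ½ρ(v₂² − v₁²).
P₂ = P₁ − ½ρ(v₂² − v₁²) = 595000 − ½·792·(26.8² − 3.77²) = 595000 − 279000 = 316000 Pa.

P₂ = 316 kPa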